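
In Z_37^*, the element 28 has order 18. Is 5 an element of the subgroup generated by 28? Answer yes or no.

no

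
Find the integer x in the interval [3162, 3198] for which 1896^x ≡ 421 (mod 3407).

3165

Compute 1896^3162 mod 3407 = 398, then multiply by 1896 repeatedly:
  1896^3162=398  1896^3163=1661  1896^3164=1188  1896^3165=421
Found 421 at exponent 3165.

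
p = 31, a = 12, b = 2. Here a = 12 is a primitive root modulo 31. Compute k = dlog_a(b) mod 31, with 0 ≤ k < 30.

Successive powers of 12 modulo 31:
  12^0=1  12^1=12  12^2=20  12^3=23  12^4=28  12^5=26
  12^6=2
So 12^6 ≡ 2 (mod 31), giving k = 6.

6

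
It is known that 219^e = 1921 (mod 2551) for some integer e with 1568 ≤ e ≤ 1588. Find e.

Compute 219^1568 mod 2551 = 1136, then multiply by 219 repeatedly:
  219^1568=1136  219^1569=1337  219^1570=1989  219^1571=1921
Found 1921 at exponent 1571.

1571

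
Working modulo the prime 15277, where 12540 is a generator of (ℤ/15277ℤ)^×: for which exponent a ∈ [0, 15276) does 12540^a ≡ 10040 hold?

364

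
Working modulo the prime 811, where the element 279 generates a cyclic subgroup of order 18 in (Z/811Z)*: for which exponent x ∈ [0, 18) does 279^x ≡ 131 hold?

15

Successive powers of 279 modulo 811:
  279^0=1  279^1=279  279^2=796  279^3=681  279^4=225  279^5=328
  279^6=680  279^7=757  279^8=343  279^9=810  279^10=532  279^11=15
  279^12=130  279^13=586  279^14=483  279^15=131
So 279^15 ≡ 131 (mod 811), giving x = 15.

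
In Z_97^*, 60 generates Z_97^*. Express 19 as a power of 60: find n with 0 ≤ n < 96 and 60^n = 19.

51

Baby-step giant-step with m = ceil(sqrt(96)) = 10.
Baby table (60^j mod 97 for j=0..9):
  0:1  1:60  2:11  3:78  4:24  5:82  6:70  7:29
  8:91  9:28
Giant step factor: 60^(-10) ≡ 72 (mod 97).
Scan 19·72^i mod 97 for i = 0, 1, …:
  i=0: 19   i=1: 10   i=2: 41   i=3: 42
  i=4: 17   i=5: 60
Match at i=5, j=1: n = 5·10 + 1 = 51.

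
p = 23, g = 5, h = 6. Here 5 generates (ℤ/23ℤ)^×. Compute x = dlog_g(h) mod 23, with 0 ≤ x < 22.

18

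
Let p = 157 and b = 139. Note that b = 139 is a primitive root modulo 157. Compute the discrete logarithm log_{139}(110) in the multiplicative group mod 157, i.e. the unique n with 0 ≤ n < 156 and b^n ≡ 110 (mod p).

154

Baby-step giant-step with m = ceil(sqrt(156)) = 13.
Baby table (139^j mod 157 for j=0..12):
  0:1  1:139  2:10  3:134  4:100  5:84  6:58  7:55
  8:109  9:79  10:148  11:5  12:67
Giant step factor: 139^(-13) ≡ 22 (mod 157).
Scan 110·22^i mod 157 for i = 0, 1, …:
  i=0: 110   i=1: 65   i=2: 17   i=3: 60
  i=4: 64   i=5: 152   i=6: 47   i=7: 92
  i=8: 140   i=9: 97   i=10: 93   i=11: 5
Match at i=11, j=11: n = 11·13 + 11 = 154.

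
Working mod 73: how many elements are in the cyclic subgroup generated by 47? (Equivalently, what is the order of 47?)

The order of 47 must divide p − 1 = 72 = 2^3 · 3^2.
Divisors: 1, 2, 3, 4, 6, 8, 9, 12, 18, 24, 36, 72.
Check each in increasing order: 47^1 ≡ 47;  47^2 ≡ 19;  47^3 ≡ 17;  47^4 ≡ 69;  47^6 ≡ 70;  47^8 ≡ 16;  47^9 ≡ 22;  47^12 ≡ 9;  47^18 ≡ 46;  47^24 ≡ 8;  47^36 ≡ 72;  47^72 ≡ 1.
Smallest exponent giving 1 is 72.

72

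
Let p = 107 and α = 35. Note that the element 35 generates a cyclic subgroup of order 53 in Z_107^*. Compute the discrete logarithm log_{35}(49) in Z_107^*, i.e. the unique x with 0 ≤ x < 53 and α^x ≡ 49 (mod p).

Baby-step giant-step with m = ceil(sqrt(53)) = 8.
Baby table (35^j mod 107 for j=0..7):
  0:1  1:35  2:48  3:75  4:57  5:69  6:61  7:102
Giant step factor: 35^(-8) ≡ 11 (mod 107).
Scan 49·11^i mod 107 for i = 0, 1, …:
  i=0: 49   i=1: 4   i=2: 44   i=3: 56
  i=4: 81   i=5: 35
Match at i=5, j=1: x = 5·8 + 1 = 41.

41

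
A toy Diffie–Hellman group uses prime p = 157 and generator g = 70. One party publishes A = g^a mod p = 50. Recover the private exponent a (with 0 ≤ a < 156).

143

Baby-step giant-step with m = ceil(sqrt(156)) = 13.
Baby table (70^j mod 157 for j=0..12):
  0:1  1:70  2:33  3:112  4:147  5:85  6:141  7:136
  8:100  9:92  10:3  11:53  12:99
Giant step factor: 70^(-13) ≡ 50 (mod 157).
Scan 50·50^i mod 157 for i = 0, 1, …:
  i=0: 50   i=1: 145   i=2: 28   i=3: 144
  i=4: 135   i=5: 156   i=6: 107   i=7: 12
  i=8: 129   i=9: 13   i=10: 22   i=11: 1
Match at i=11, j=0: a = 11·13 + 0 = 143.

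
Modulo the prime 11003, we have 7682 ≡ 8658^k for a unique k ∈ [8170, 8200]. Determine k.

8170

Compute 8658^8170 mod 11003 = 7682, then multiply by 8658 repeatedly:
  8658^8170=7682
Found 7682 at exponent 8170.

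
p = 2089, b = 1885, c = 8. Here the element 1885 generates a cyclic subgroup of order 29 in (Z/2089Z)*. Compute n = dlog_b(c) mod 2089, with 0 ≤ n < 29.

25

Successive powers of 1885 modulo 2089:
  1885^0=1  1885^1=1885  1885^2=1925  1885^3=32  1885^4=1828  1885^5=1019
  1885^6=1024  1885^7=4  1885^8=1273  1885^9=1433  1885^10=128  1885^11=1045
  1885^12=1987  1885^13=2007  1885^14=16  1885^15=914  1885^16=1554  1885^17=512
  1885^18=2  1885^19=1681  1885^20=1761  1885^21=64  1885^22=1567  1885^23=2038
  1885^24=2048  1885^25=8
So 1885^25 ≡ 8 (mod 2089), giving n = 25.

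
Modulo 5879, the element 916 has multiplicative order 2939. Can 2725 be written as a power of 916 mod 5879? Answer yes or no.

2725 ∈ ⟨916⟩ iff 2725^2939 ≡ 1 (mod 5879), since |⟨916⟩| = 2939.
2725^2939 mod 5879 = 1.
Since 1 = 1, 2725 lies in the subgroup.

yes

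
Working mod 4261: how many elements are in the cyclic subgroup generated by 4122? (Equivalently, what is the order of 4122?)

The order of 4122 must divide p − 1 = 4260 = 2^2 · 3 · 5 · 71.
Divisors: 1, 2, 3, 4, 5, 6, 10, 12, 15, 20, 30, 60, 71, 142, 213, 284, 355, 426, 710, 852, 1065, 1420, 2130, 4260.
Check each in increasing order: 4122^1 ≡ 4122;  4122^2 ≡ 2277;  4122^3 ≡ 3072;  4122^4 ≡ 3353;  4122^5 ≡ 2643;  4122^6 ≡ 3330;  4122^10 ≡ 1670;  4122^12 ≡ 1778;  4122^15 ≡ 3675;  4122^20 ≡ 2206;  4122^30 ≡ 2516;  4122^60 ≡ 2671;  4122^71 ≡ 3141;  4122^142 ≡ 1666;  4122^213 ≡ 398;  4122^284 ≡ 1645;  4122^355 ≡ 2613;  4122^426 ≡ 747;  4122^710 ≡ 1647;  4122^852 ≡ 4079;  4122^1065 ≡ 1.
Smallest exponent giving 1 is 1065.

1065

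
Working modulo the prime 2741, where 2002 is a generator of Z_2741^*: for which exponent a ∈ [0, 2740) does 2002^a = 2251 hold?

Baby-step giant-step with m = ceil(sqrt(2740)) = 53.
Baby table (2002^j mod 2741 for j=0..52):
  0:1  1:2002  2:662  3:1421  4:2425  5:539  6:1865  7:488
  8:1180  9:2359  10:2716  11:2029  12:2637  13:108  14:2418  15:230
  16:2713  17:1505  18:651  19:1327  20:625  21:1354  22:2600  23:41
  24:2593  25:2473  26:700  27:749  28:171  29:2458  30:821  31:1783
  32:784  33:1716  34:959  35:1218  36:1687  37:462  38:1207  39:1593
  40:1403  41:2022  42:2328  43:956  44:694  45:2442  46:1681  47:2155
  48:2717  49:1290  50:558  51:1529  52:2102
Giant step factor: 2002^(-53) ≡ 2381 (mod 2741).
Scan 2251·2381^i mod 2741 for i = 0, 1, …:
  i=0: 2251   i=1: 976   i=2: 2229   i=3: 673
  i=4: 1669   i=5: 2180   i=6: 1867   i=7: 2166
  i=8: 1425   i=9: 2308     …   i=48: 1064
  i=49: 700
Match at i=49, j=26: a = 49·53 + 26 = 2623.

2623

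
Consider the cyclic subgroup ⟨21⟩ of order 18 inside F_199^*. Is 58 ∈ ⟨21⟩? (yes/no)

⟨21⟩ has order 18; its elements mod 199 are {1, 19, 21, 24, 37, 43, 58, 92, 93, 106, 107, 141, 156, 162, 175, 178, 180, 198}.
58 is in this set.

yes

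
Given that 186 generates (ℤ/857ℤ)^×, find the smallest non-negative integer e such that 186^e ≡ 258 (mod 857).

335

Baby-step giant-step with m = ceil(sqrt(856)) = 30.
Baby table (186^j mod 857 for j=0..29):
  0:1  1:186  2:316  3:500  4:444  5:312  6:613  7:37
  8:26  9:551  10:503  11:145  12:403  13:399  14:512  15:105
  16:676  17:614  18:223  19:342  20:194  21:90  22:457  23:159
  24:436  25:538  26:656  27:322  28:759  29:626
Giant step factor: 186^(-30) ≡ 362 (mod 857).
Scan 258·362^i mod 857 for i = 0, 1, …:
  i=0: 258   i=1: 840   i=2: 702   i=3: 452
  i=4: 794   i=5: 333   i=6: 566   i=7: 69
  i=8: 125   i=9: 686   i=10: 659   i=11: 312
Match at i=11, j=5: e = 11·30 + 5 = 335.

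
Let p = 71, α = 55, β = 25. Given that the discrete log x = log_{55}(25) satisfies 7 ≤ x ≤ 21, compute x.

Compute 55^7 mod 71 = 66, then multiply by 55 repeatedly:
  55^7=66  55^8=9  55^9=69  55^10=32  55^11=56
  55^12=27  55^13=65  55^14=25
Found 25 at exponent 14.

14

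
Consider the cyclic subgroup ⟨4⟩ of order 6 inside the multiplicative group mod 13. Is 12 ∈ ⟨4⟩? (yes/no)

yes

⟨4⟩ has order 6; its elements mod 13 are {1, 3, 4, 9, 10, 12}.
12 is in this set.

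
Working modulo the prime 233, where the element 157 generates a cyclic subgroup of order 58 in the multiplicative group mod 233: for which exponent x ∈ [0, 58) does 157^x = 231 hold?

45

Baby-step giant-step with m = ceil(sqrt(58)) = 8.
Baby table (157^j mod 233 for j=0..7):
  0:1  1:157  2:184  3:229  4:71  5:196  6:16  7:182
Giant step factor: 157^(-8) ≡ 74 (mod 233).
Scan 231·74^i mod 233 for i = 0, 1, …:
  i=0: 231   i=1: 85   i=2: 232   i=3: 159
  i=4: 116   i=5: 196
Match at i=5, j=5: x = 5·8 + 5 = 45.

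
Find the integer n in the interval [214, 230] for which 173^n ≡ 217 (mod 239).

Compute 173^214 mod 239 = 90, then multiply by 173 repeatedly:
  173^214=90  173^215=35  173^216=80  173^217=217
Found 217 at exponent 217.

217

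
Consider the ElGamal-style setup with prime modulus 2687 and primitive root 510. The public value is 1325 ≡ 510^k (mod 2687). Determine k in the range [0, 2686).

1880

Baby-step giant-step with m = ceil(sqrt(2686)) = 52.
Baby table (510^j mod 2687 for j=0..51):
  0:1  1:510  2:2148  3:1871  4:325  5:1843  6:2167  7:813
  8:832  9:2461  10:281  11:899  12:1700  13:1786  14:2654  15:1979
  16:1665  17:58  18:23  19:982  20:1038  21:41  22:2101  23:2084
  24:1475  25:2577  26:327  27:176  28:1089  29:1868  30:1482  31:773
  32:1928  33:2525  34:677  35:1334  36:529  37:1090  38:2378  39:943
  40:2644  41:2253  42:1681  43:157  44:2147  45:1361  46:864  47:2659
  48:1842  49:1657  50:1352  51:1648
Giant step factor: 510^(-52) ≡ 1541 (mod 2687).
Scan 1325·1541^i mod 2687 for i = 0, 1, …:
  i=0: 1325   i=1: 2392   i=2: 2195   i=3: 2249
  i=4: 2166   i=5: 552   i=6: 1540   i=7: 519
  i=8: 1740   i=9: 2401     …   i=35: 1045
  i=36: 832
Match at i=36, j=8: k = 36·52 + 8 = 1880.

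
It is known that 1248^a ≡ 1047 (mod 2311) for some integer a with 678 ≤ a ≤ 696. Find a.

Compute 1248^678 mod 2311 = 1203, then multiply by 1248 repeatedly:
  1248^678=1203  1248^679=1505  1248^680=1708  1248^681=842  1248^682=1622
  1248^683=2131  1248^684=1838  1248^685=1312  1248^686=1188  1248^687=1273
  1248^688=1047
Found 1047 at exponent 688.

688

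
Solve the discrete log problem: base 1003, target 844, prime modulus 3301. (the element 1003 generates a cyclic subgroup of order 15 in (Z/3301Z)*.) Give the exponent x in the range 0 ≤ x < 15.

Successive powers of 1003 modulo 3301:
  1003^0=1  1003^1=1003  1003^2=2505  1003^3=454  1003^4=3125  1003^5=1726
  1003^6=1454  1003^7=2621  1003^8=1267  1003^9=3217  1003^10=1574  1003^11=844
So 1003^11 ≡ 844 (mod 3301), giving x = 11.

11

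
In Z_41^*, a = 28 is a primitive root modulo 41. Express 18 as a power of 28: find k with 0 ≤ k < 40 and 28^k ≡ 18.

16

Successive powers of 28 modulo 41:
  28^0=1  28^1=28  28^2=5  28^3=17  28^4=25  28^5=3
  28^6=2  28^7=15  28^8=10  28^9=34  28^10=9  28^11=6
  28^12=4  28^13=30  28^14=20  28^15=27  28^16=18
So 28^16 ≡ 18 (mod 41), giving k = 16.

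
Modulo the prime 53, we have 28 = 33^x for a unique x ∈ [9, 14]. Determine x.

Compute 33^9 mod 53 = 27, then multiply by 33 repeatedly:
  33^9=27  33^10=43  33^11=41  33^12=28
Found 28 at exponent 12.

12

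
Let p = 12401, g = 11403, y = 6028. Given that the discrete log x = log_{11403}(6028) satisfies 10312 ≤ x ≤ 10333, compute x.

Compute 11403^10312 mod 12401 = 8810, then multiply by 11403 repeatedly:
  11403^10312=8810  11403^10313=12330  11403^10314=8853  11403^10315=6619  11403^10316=3971
  11403^10317=5262  11403^10318=6548  11403^10319=423  11403^10320=11881  11403^10321=10519
  11403^10322=5685  11403^10323=6028
Found 6028 at exponent 10323.

10323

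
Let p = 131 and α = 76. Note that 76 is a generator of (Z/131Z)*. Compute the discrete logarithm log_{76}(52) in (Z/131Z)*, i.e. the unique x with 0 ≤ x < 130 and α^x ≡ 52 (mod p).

120

Baby-step giant-step with m = ceil(sqrt(130)) = 12.
Baby table (76^j mod 131 for j=0..11):
  0:1  1:76  2:12  3:126  4:13  5:71  6:25  7:66
  8:38  9:6  10:63  11:72
Giant step factor: 76^(-12) ≡ 48 (mod 131).
Scan 52·48^i mod 131 for i = 0, 1, …:
  i=0: 52   i=1: 7   i=2: 74   i=3: 15
  i=4: 65   i=5: 107   i=6: 27   i=7: 117
  i=8: 114   i=9: 101   i=10: 1
Match at i=10, j=0: x = 10·12 + 0 = 120.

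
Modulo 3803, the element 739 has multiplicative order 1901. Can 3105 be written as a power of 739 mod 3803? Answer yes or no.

3105 ∈ ⟨739⟩ iff 3105^1901 ≡ 1 (mod 3803), since |⟨739⟩| = 1901.
3105^1901 mod 3803 = 1.
Since 1 = 1, 3105 lies in the subgroup.

yes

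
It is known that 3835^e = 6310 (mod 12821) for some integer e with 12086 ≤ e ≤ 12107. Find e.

12086

Compute 3835^12086 mod 12821 = 6310, then multiply by 3835 repeatedly:
  3835^12086=6310
Found 6310 at exponent 12086.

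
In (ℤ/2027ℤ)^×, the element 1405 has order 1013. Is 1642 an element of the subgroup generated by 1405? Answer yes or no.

yes

1642 ∈ ⟨1405⟩ iff 1642^1013 ≡ 1 (mod 2027), since |⟨1405⟩| = 1013.
1642^1013 mod 2027 = 1.
Since 1 = 1, 1642 lies in the subgroup.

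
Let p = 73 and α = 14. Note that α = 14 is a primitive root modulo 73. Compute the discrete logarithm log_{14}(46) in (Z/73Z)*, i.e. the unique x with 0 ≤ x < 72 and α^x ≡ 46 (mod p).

Baby-step giant-step with m = ceil(sqrt(72)) = 9.
Baby table (14^j mod 73 for j=0..8):
  0:1  1:14  2:50  3:43  4:18  5:33  6:24  7:44
  8:32
Giant step factor: 14^(-9) ≡ 22 (mod 73).
Scan 46·22^i mod 73 for i = 0, 1, …:
  i=0: 46   i=1: 63   i=2: 72   i=3: 51
  i=4: 27   i=5: 10   i=6: 1
Match at i=6, j=0: x = 6·9 + 0 = 54.

54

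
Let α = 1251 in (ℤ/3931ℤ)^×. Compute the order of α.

The order of 1251 must divide p − 1 = 3930 = 2 · 3 · 5 · 131.
Divisors: 1, 2, 3, 5, 6, 10, 15, 30, 131, 262, 393, 655, 786, 1310, 1965, 3930.
Check each in increasing order: 1251^1 ≡ 1251;  1251^2 ≡ 463;  1251^3 ≡ 1356;  1251^5 ≡ 2799;  1251^6 ≡ 2959;  1251^10 ≡ 3849;  1251^15 ≡ 2411;  1251^30 ≡ 2903;  1251^131 ≡ 3047;  1251^262 ≡ 3118;  1251^393 ≡ 3250;  1251^655 ≡ 3313;  1251^786 ≡ 3834;  1251^1310 ≡ 617;  1251^1965 ≡ 1.
Smallest exponent giving 1 is 1965.

1965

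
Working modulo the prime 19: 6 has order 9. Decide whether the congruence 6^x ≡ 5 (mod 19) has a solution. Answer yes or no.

⟨6⟩ has order 9; its elements mod 19 are {1, 4, 5, 6, 7, 9, 11, 16, 17}.
5 is in this set.

yes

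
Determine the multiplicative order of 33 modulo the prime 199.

99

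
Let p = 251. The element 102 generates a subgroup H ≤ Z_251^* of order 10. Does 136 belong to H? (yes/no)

136 ∈ ⟨102⟩ iff 136^10 ≡ 1 (mod 251), since |⟨102⟩| = 10.
136^10 mod 251 = 69.
Since 69 ≠ 1, 136 does not lie in the subgroup.

no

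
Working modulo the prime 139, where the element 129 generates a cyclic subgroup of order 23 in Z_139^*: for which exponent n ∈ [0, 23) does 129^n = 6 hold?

Successive powers of 129 modulo 139:
  129^0=1  129^1=129  129^2=100  129^3=112  129^4=131  129^5=80
  129^6=34  129^7=77  129^8=64  129^9=55  129^10=6
So 129^10 ≡ 6 (mod 139), giving n = 10.

10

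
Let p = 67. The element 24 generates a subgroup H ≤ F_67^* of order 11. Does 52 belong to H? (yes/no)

⟨24⟩ has order 11; its elements mod 67 are {1, 9, 14, 15, 22, 24, 25, 40, 59, 62, 64}.
52 is not in this set.

no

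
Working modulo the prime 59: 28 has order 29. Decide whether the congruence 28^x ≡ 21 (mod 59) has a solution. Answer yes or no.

21 ∈ ⟨28⟩ iff 21^29 ≡ 1 (mod 59), since |⟨28⟩| = 29.
21^29 mod 59 = 1.
Since 1 = 1, 21 lies in the subgroup.

yes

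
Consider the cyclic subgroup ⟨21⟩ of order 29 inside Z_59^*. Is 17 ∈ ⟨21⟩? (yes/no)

yes

17 ∈ ⟨21⟩ iff 17^29 ≡ 1 (mod 59), since |⟨21⟩| = 29.
17^29 mod 59 = 1.
Since 1 = 1, 17 lies in the subgroup.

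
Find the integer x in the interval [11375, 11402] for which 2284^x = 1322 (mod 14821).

11387

Compute 2284^11375 mod 14821 = 6427, then multiply by 2284 repeatedly:
  2284^11375=6427  2284^11376=6478  2284^11377=4394  2284^11378=2079  2284^11379=5716
  2284^11380=12864  2284^11381=6154  2284^11382=5428  2284^11383=7196  2284^11384=13996
  2284^11385=12788  2284^11386=10422  2284^11387=1322
Found 1322 at exponent 11387.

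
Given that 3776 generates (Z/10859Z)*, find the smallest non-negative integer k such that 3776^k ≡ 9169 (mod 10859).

3084

Baby-step giant-step with m = ceil(sqrt(10858)) = 105.
Baby table (3776^j mod 10859 for j=0..104):
  0:1  1:3776  2:309  3:4871  4:8609  5:6597  6:10585  7:7840
  8:2206  9:1003  10:8396  11:5875  12:9922  13:1922  14:3660  15:7512
  16:1604  17:8241  18:6981  19:5463  20:7047  21:4922  22:5723  23:638
  24:9249  25:1680  26:2024  27:8747  28:6453  29:9791  30:6780  31:6617
  32:10092  33:3161  34:1895  35:10298  36:10028  37:395  38:3837  39:2606
  40:2002  41:1688  42:10514  43:360  44:1985  45:2650  46:5261  47:4425
  48:7658  49:9950  50:9919  51:1453  52:2733  53:3758  54:8354  55:10168
  56:7803  57:3661  58:429  59:1913  60:2253  61:4731  62:1201  63:6773
  64:1903  65:7929  66:1641  67:6786  68:7555  69:1087  70:10669  71:10113
  72:6444  73:8384  74:3999  75:6214  76:8624  77:8942  78:4361  79:4892
  80:1033  81:2227  82:4286  83:4026  84:10435  85:6108  86:10151  87:8765
  88:9267  89:4494  90:7586  91:9553  92:9389  93:9088  94:1848  95:6570
  96:6364  97:10356  98:997  99:7458  100:4021  101:2414  102:4563  103:7514
  104:9156
Giant step factor: 3776^(-105) ≡ 8356 (mod 10859).
Scan 9169·8356^i mod 10859 for i = 0, 1, …:
  i=0: 9169   i=1: 5919   i=2: 7278   i=3: 4568
  i=4: 823   i=5: 3241   i=6: 10309   i=7: 8416
  i=8: 1212   i=9: 6884     …   i=28: 320
  i=29: 2606
Match at i=29, j=39: k = 29·105 + 39 = 3084.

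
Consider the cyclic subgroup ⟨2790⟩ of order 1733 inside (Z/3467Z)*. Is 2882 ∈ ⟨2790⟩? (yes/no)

2882 ∈ ⟨2790⟩ iff 2882^1733 ≡ 1 (mod 3467), since |⟨2790⟩| = 1733.
2882^1733 mod 3467 = 1.
Since 1 = 1, 2882 lies in the subgroup.

yes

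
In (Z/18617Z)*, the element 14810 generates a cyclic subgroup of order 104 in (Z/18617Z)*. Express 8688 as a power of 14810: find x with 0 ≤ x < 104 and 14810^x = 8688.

Baby-step giant-step with m = ceil(sqrt(104)) = 11.
Baby table (14810^j mod 18617 for j=0..10):
  0:1  1:14810  2:9223  3:18318  4:2656  5:16256  6:14933  7:6387
  8:17110  9:3113  10:7838
Giant step factor: 14810^(-11) ≡ 15897 (mod 18617).
Scan 8688·15897^i mod 18617 for i = 0, 1, …:
  i=0: 8688   i=1: 12230   i=2: 2979   i=3: 14132
  i=4: 5065   i=5: 18397   i=6: 2656
Match at i=6, j=4: x = 6·11 + 4 = 70.

70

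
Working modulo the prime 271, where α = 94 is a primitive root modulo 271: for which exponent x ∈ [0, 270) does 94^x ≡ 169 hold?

150

Baby-step giant-step with m = ceil(sqrt(270)) = 17.
Baby table (94^j mod 271 for j=0..16):
  0:1  1:94  2:164  3:240  4:67  5:65  6:148  7:91
  8:153  9:19  10:160  11:135  12:224  13:189  14:151  15:102
  16:103
Giant step factor: 94^(-17) ≡ 260 (mod 271).
Scan 169·260^i mod 271 for i = 0, 1, …:
  i=0: 169   i=1: 38   i=2: 124   i=3: 262
  i=4: 99   i=5: 266   i=6: 55   i=7: 208
  i=8: 151
Match at i=8, j=14: x = 8·17 + 14 = 150.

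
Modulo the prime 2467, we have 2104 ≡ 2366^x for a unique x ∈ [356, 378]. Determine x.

368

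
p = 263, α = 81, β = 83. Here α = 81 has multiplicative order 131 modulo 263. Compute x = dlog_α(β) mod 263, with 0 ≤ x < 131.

100

Baby-step giant-step with m = ceil(sqrt(131)) = 12.
Baby table (81^j mod 263 for j=0..11):
  0:1  1:81  2:249  3:181  4:196  5:96  6:149  7:234
  8:18  9:143  10:11  11:102
Giant step factor: 81^(-12) ≡ 111 (mod 263).
Scan 83·111^i mod 263 for i = 0, 1, …:
  i=0: 83   i=1: 8   i=2: 99   i=3: 206
  i=4: 248   i=5: 176   i=6: 74   i=7: 61
  i=8: 196
Match at i=8, j=4: x = 8·12 + 4 = 100.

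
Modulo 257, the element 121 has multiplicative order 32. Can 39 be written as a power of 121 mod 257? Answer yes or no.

39 ∈ ⟨121⟩ iff 39^32 ≡ 1 (mod 257), since |⟨121⟩| = 32.
39^32 mod 257 = 4.
Since 4 ≠ 1, 39 does not lie in the subgroup.

no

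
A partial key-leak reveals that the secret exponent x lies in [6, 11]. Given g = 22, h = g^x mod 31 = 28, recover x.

8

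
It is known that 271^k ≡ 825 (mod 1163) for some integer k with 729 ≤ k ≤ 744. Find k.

732

Compute 271^729 mod 1163 = 325, then multiply by 271 repeatedly:
  271^729=325  271^730=850  271^731=76  271^732=825
Found 825 at exponent 732.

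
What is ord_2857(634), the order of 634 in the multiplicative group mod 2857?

714

The order of 634 must divide p − 1 = 2856 = 2^3 · 3 · 7 · 17.
Divisors: 1, 2, 3, 4, 6, 7, 8, 12, 14, 17, 21, 24, 28, 34, 42, 51, 56, 68, 84, 102, 119, 136, 168, 204, 238, 357, 408, 476, 714, 952, 1428, 2856.
Check each in increasing order: 634^1 ≡ 634;  634^2 ≡ 1976;  634^3 ≡ 1418;  634^4 ≡ 1914;  634^6 ≡ 2253;  634^7 ≡ 2759;  634^8 ≡ 722;  634^12 ≡ 1977;  634^14 ≡ 1033;  634^17 ≡ 2010;  634^21 ≡ 1618;  634^24 ≡ 153;  634^28 ≡ 1428;  634^34 ≡ 302;  634^42 ≡ 912;  634^51 ≡ 1336;  634^56 ≡ 2143;  634^68 ≡ 2637;  634^84 ≡ 357;  634^102 ≡ 2128;  634^119 ≡ 351;  634^136 ≡ 2688;  634^168 ≡ 1741;  634^204 ≡ 39;  634^238 ≡ 350;  634^357 ≡ 2856;  634^408 ≡ 1521;  634^476 ≡ 2506;  634^714 ≡ 1.
Smallest exponent giving 1 is 714.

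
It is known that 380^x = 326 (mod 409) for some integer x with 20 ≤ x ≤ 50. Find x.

36

Compute 380^20 mod 409 = 329, then multiply by 380 repeatedly:
  380^20=329  380^21=275  380^22=205  380^23=190  380^24=216
  380^25=280  380^26=60  380^27=305  380^28=153  380^29=62
  380^30=247  380^31=199  380^32=364  380^33=78  380^34=192
  380^35=158  380^36=326
Found 326 at exponent 36.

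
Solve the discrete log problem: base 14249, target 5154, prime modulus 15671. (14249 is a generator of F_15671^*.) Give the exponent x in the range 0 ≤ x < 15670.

6671

Baby-step giant-step with m = ceil(sqrt(15670)) = 126.
Baby table (14249^j mod 15671 for j=0..125):
  0:1  1:14249  2:525  3:5658  4:9218  5:8631  6:12782  7:2356
  8:3362  9:14562  10:9898  11:13273  12:9349  13:10401  14:3202  15:7017
  16:4253  17:1240  18:7543  19:8489  20:10983  21:6161  22:14818  23:6299
  24:6634  25:394  26:3888  27:3127  28:3970  29:11891  30:7  31:5717
  32:3675  33:8264  34:1842  35:13404  36:11119  37:821  38:7863  39:7908
  40:6602  41:14556  42:2759  43:10123  44:6743  45:2106  46:14100  47:8680
  48:5788  49:12410  50:14197  51:11785  52:9700  53:12751  54:15096  55:2758
  56:11545  57:6218  58:12119  59:4882  60:49  61:8677  62:10054  63:10835
  64:12894  65:15473  66:15149  67:5747  68:8028  69:8343  70:14872  71:7866
  72:3642  73:8177  74:188  75:14742  76:4674  77:13747  78:9174  79:8515
  80:5353  81:4140  82:5216  83:10902  84:11646  85:3635  86:2460  87:12184
  88:6478  89:2832  90:343  91:13726  92:7694  93:13161  94:11903  95:14285
  96:12017  97:8887  98:9183  99:11388  100:10078  101:8049  102:9823  103:10226
  104:1316  105:9168  106:1376  107:2203  108:1534  109:12592  110:6129  111:13309
  112:5170  113:13630  114:3167  115:9774  116:1549  117:6933  118:14004  119:4153
  120:2401  121:2056  122:6845  123:13772  124:4966  125:5969
Giant step factor: 14249^(-126) ≡ 3896 (mod 15671).
Scan 5154·3896^i mod 15671 for i = 0, 1, …:
  i=0: 5154   i=1: 5433   i=2: 11118   i=3: 1084
  i=4: 7765   i=5: 7410   i=6: 3378   i=7: 12719
  i=8: 1522   i=9: 6074     …   i=51: 8275
  i=52: 4153
Match at i=52, j=119: x = 52·126 + 119 = 6671.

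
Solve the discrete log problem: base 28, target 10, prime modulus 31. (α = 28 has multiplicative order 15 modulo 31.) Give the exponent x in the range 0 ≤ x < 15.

14

Successive powers of 28 modulo 31:
  28^0=1  28^1=28  28^2=9  28^3=4  28^4=19  28^5=5
  28^6=16  28^7=14  28^8=20  28^9=2  28^10=25  28^11=18
  28^12=8  28^13=7  28^14=10
So 28^14 ≡ 10 (mod 31), giving x = 14.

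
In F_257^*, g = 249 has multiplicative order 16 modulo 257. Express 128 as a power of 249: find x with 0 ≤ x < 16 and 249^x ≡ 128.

Successive powers of 249 modulo 257:
  249^0=1  249^1=249  249^2=64  249^3=2  249^4=241  249^5=128
So 249^5 ≡ 128 (mod 257), giving x = 5.

5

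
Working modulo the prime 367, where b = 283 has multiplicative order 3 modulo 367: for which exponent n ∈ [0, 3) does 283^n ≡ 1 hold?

Successive powers of 283 modulo 367:
  283^0=1
So 283^0 ≡ 1 (mod 367), giving n = 0.

0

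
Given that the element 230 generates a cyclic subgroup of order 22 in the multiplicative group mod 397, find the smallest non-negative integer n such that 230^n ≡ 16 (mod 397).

Successive powers of 230 modulo 397:
  230^0=1  230^1=230  230^2=99  230^3=141  230^4=273  230^5=64
  230^6=31  230^7=381  230^8=290  230^9=4  230^10=126  230^11=396
  230^12=167  230^13=298  230^14=256  230^15=124  230^16=333  230^17=366
  230^18=16
So 230^18 ≡ 16 (mod 397), giving n = 18.

18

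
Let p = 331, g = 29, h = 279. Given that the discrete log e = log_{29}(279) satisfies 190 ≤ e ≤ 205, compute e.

192

Compute 29^190 mod 331 = 131, then multiply by 29 repeatedly:
  29^190=131  29^191=158  29^192=279
Found 279 at exponent 192.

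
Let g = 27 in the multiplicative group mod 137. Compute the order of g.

The order of 27 must divide p − 1 = 136 = 2^3 · 17.
Divisors: 1, 2, 4, 8, 17, 34, 68, 136.
Check each in increasing order: 27^1 ≡ 27;  27^2 ≡ 44;  27^4 ≡ 18;  27^8 ≡ 50;  27^17 ≡ 96;  27^34 ≡ 37;  27^68 ≡ 136;  27^136 ≡ 1.
Smallest exponent giving 1 is 136.

136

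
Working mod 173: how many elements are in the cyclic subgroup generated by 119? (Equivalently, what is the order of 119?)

The order of 119 must divide p − 1 = 172 = 2^2 · 43.
Divisors: 1, 2, 4, 43, 86, 172.
Check each in increasing order: 119^1 ≡ 119;  119^2 ≡ 148;  119^4 ≡ 106;  119^43 ≡ 1.
Smallest exponent giving 1 is 43.

43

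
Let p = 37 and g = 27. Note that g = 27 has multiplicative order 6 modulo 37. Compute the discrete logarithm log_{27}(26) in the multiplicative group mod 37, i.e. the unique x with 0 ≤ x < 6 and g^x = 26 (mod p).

Successive powers of 27 modulo 37:
  27^0=1  27^1=27  27^2=26
So 27^2 ≡ 26 (mod 37), giving x = 2.

2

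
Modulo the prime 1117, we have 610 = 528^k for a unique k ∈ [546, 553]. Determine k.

546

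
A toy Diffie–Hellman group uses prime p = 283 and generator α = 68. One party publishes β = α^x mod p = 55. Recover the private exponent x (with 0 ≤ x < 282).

41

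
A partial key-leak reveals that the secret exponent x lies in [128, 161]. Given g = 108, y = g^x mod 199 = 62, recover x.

144

Compute 108^128 mod 199 = 177, then multiply by 108 repeatedly:
  108^128=177  108^129=12  108^130=102  108^131=71  108^132=106
  108^133=105  108^134=196  108^135=74  108^136=32  108^137=73
  108^138=123  108^139=150  108^140=81  108^141=191  108^142=131
  108^143=19  108^144=62
Found 62 at exponent 144.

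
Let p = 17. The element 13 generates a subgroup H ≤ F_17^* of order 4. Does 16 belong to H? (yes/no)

yes

16 ∈ ⟨13⟩ iff 16^4 ≡ 1 (mod 17), since |⟨13⟩| = 4.
16^4 mod 17 = 1.
Since 1 = 1, 16 lies in the subgroup.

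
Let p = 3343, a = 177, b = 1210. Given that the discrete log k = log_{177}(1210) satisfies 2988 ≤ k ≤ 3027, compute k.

Compute 177^2988 mod 3343 = 2200, then multiply by 177 repeatedly:
  177^2988=2200  177^2989=1612  177^2990=1169  177^2991=2990  177^2992=1036
  177^2993=2850  177^2994=3000  177^2995=2806  177^2996=1898  177^2997=1646
  177^2998=501  177^2999=1759  177^3000=444  177^3001=1699  177^3002=3196
  177^3003=725  177^3004=1291  177^3005=1183  177^3006=2125  177^3007=1709
  177^3008=1623  177^3009=3116  177^3010=3280  177^3011=2221  177^3012=1986
  177^3013=507  177^3014=2821  177^3015=1210
Found 1210 at exponent 3015.

3015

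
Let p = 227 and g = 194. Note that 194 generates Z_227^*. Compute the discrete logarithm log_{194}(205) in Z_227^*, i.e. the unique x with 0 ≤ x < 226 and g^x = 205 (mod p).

176

Baby-step giant-step with m = ceil(sqrt(226)) = 16.
Baby table (194^j mod 227 for j=0..15):
  0:1  1:194  2:181  3:156  4:73  5:88  6:47  7:38
  8:108  9:68  10:26  11:50  12:166  13:197  14:82  15:18
Giant step factor: 194^(-16) ≡ 167 (mod 227).
Scan 205·167^i mod 227 for i = 0, 1, …:
  i=0: 205   i=1: 185   i=2: 23   i=3: 209
  i=4: 172   i=5: 122   i=6: 171   i=7: 182
  i=8: 203   i=9: 78   i=10: 87   i=11: 1
Match at i=11, j=0: x = 11·16 + 0 = 176.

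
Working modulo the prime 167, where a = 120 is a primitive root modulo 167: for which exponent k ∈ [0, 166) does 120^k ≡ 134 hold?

55

Baby-step giant-step with m = ceil(sqrt(166)) = 13.
Baby table (120^j mod 167 for j=0..12):
  0:1  1:120  2:38  3:51  4:108  5:101  6:96  7:164
  8:141  9:53  10:14  11:10  12:31
Giant step factor: 120^(-13) ≡ 69 (mod 167).
Scan 134·69^i mod 167 for i = 0, 1, …:
  i=0: 134   i=1: 61   i=2: 34   i=3: 8
  i=4: 51
Match at i=4, j=3: k = 4·13 + 3 = 55.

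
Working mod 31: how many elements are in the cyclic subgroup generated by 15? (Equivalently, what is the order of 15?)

10

The order of 15 must divide p − 1 = 30 = 2 · 3 · 5.
Divisors: 1, 2, 3, 5, 6, 10, 15, 30.
Check each in increasing order: 15^1 ≡ 15;  15^2 ≡ 8;  15^3 ≡ 27;  15^5 ≡ 30;  15^6 ≡ 16;  15^10 ≡ 1.
Smallest exponent giving 1 is 10.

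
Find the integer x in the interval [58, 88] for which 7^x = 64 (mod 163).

60

Compute 7^58 mod 163 = 151, then multiply by 7 repeatedly:
  7^58=151  7^59=79  7^60=64
Found 64 at exponent 60.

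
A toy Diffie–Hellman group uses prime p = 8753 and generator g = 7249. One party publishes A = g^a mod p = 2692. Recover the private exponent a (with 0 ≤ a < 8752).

Baby-step giant-step with m = ceil(sqrt(8752)) = 94.
Baby table (7249^j mod 8753 for j=0..93):
  0:1  1:7249  2:3742  3:211  4:6517  5:1792  6:756  7:866
  8:1733  9:1962  10:7666  11:6790  12:2591  13:6974  14:5951  15:4015
  16:1010  17:3982  18:6877  19:3038  20:8667  21:6802  22:2049  23:8113
  24:8483  25:3442  26:5008  27:4301  28:8516  29:6328  30:5952  31:2511
  32:4752  33:4193  34:4641  35:4830  36:670  37:7668  38:3782  39:1322
  40:7396  41:1479  42:7599  43:2522  44:5714  45:1590  46:6962  47:6493
  48:2876  49:7231  50:4555  51:2879  52:2719  53:7028  54:3512  55:4764
  56:3651  57:5780  58:7362  59:97  60:2913  61:4101  62:2961  63:1933
  64:7517  65:3308  66:5225  67:1794  68:6501  69:8350  70:2155  71:6243
  72:2497  73:8302  74:4323  75:1687  76:1122  77:1841  78:5837  79:411
  80:3319  81:6187  82:7944  83:69  84:1260  85:4361  86:5806  87:3270
  88:1106  89:8399  90:7236  91:5788  92:4083  93:3774
Giant step factor: 7249^(-94) ≡ 7018 (mod 8753).
Scan 2692·7018^i mod 8753 for i = 0, 1, …:
  i=0: 2692   i=1: 3482   i=2: 7053   i=3: 8492
  i=4: 6432   i=5: 555   i=6: 8658   i=7: 7271
  i=8: 6641   i=9: 5566     …   i=16: 8303
  i=17: 1733
Match at i=17, j=8: a = 17·94 + 8 = 1606.

1606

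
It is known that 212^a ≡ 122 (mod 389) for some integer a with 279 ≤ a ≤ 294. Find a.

284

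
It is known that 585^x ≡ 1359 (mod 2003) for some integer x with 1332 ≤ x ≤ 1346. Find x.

Compute 585^1332 mod 2003 = 1925, then multiply by 585 repeatedly:
  585^1332=1925  585^1333=439  585^1334=431  585^1335=1760  585^1336=58
  585^1337=1882  585^1338=1323  585^1339=797  585^1340=1549  585^1341=809
  585^1342=557  585^1343=1359
Found 1359 at exponent 1343.

1343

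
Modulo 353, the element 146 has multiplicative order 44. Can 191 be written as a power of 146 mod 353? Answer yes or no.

yes

191 ∈ ⟨146⟩ iff 191^44 ≡ 1 (mod 353), since |⟨146⟩| = 44.
191^44 mod 353 = 1.
Since 1 = 1, 191 lies in the subgroup.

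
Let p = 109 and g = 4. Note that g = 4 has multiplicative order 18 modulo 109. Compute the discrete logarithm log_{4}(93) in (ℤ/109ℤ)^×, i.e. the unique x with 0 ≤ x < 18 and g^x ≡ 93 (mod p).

Successive powers of 4 modulo 109:
  4^0=1  4^1=4  4^2=16  4^3=64  4^4=38  4^5=43
  4^6=63  4^7=34  4^8=27  4^9=108  4^10=105  4^11=93
So 4^11 ≡ 93 (mod 109), giving x = 11.

11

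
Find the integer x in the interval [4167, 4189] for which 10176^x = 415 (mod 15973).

4175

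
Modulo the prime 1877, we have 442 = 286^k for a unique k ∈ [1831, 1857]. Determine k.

1841

Compute 286^1831 mod 1877 = 854, then multiply by 286 repeatedly:
  286^1831=854  286^1832=234  286^1833=1229  286^1834=495  286^1835=795
  286^1836=253  286^1837=1032  286^1838=463  286^1839=1028  286^1840=1196
  286^1841=442
Found 442 at exponent 1841.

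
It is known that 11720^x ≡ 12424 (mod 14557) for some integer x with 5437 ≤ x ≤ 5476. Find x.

5438

Compute 11720^5437 mod 14557 = 3141, then multiply by 11720 repeatedly:
  11720^5437=3141  11720^5438=12424
Found 12424 at exponent 5438.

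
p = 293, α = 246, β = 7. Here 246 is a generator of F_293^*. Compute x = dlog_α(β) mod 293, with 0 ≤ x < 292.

29

Baby-step giant-step with m = ceil(sqrt(292)) = 18.
Baby table (246^j mod 293 for j=0..17):
  0:1  1:246  2:158  3:192  4:59  5:157  6:239  7:194
  8:258  9:180  10:37  11:19  12:279  13:72  14:132  15:242
  16:53  17:146
Giant step factor: 246^(-18) ≡ 212 (mod 293).
Scan 7·212^i mod 293 for i = 0, 1, …:
  i=0: 7   i=1: 19
Match at i=1, j=11: x = 1·18 + 11 = 29.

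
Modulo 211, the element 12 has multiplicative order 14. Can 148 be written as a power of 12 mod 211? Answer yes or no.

⟨12⟩ has order 14; its elements mod 211 are {1, 12, 40, 58, 63, 67, 88, 123, 144, 148, 153, 171, 199, 210}.
148 is in this set.

yes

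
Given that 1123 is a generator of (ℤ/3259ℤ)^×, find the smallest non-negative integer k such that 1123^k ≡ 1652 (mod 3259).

Baby-step giant-step with m = ceil(sqrt(3258)) = 58.
Baby table (1123^j mod 3259 for j=0..57):
  0:1  1:1123  2:3155  3:532  4:1039  5:75  6:2750  7:1977
  8:792  9:2968  10:2366  11:933  12:1620  13:738  14:988  15:1464
  16:1536  17:917  18:3206  19:2402  20:2253  21:1135  22:336  23:2543
  24:905  25:2766  26:391  27:2387  28:1703  29:2695  30:2133  31:3253
  32:3039  33:624  34:67  35:284  36:2809  37:3054  38:1174  39:1766
  40:1746  41:2099  42:920  43:57  44:2090  45:590  46:993  47:561
  48:1016  49:318  50:1883  51:2777  52:2967  53:1243  54:1037  55:1088
  56:2958  57:913
Giant step factor: 1123^(-58) ≡ 2111 (mod 3259).
Scan 1652·2111^i mod 3259 for i = 0, 1, …:
  i=0: 1652   i=1: 242   i=2: 2458   i=3: 510
  i=4: 1140   i=5: 1398   i=6: 1783   i=7: 3027
  i=8: 2357   i=9: 2393     …   i=43: 2052
  i=44: 561
Match at i=44, j=47: k = 44·58 + 47 = 2599.

2599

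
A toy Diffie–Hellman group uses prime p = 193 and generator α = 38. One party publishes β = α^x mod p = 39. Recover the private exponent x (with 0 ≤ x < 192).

Successive powers of 38 modulo 193:
  38^0=1  38^1=38  38^2=93  38^3=60  38^4=157  38^5=176
  38^6=126  38^7=156  38^8=138  38^9=33  38^10=96  38^11=174
  38^12=50  38^13=163  38^14=18  38^15=105  38^16=130  38^17=115
  38^18=124  38^19=80  38^20=145  38^21=106  38^22=168  38^23=15
  38^24=184  38^25=44  38^26=128  38^27=39
So 38^27 ≡ 39 (mod 193), giving x = 27.

27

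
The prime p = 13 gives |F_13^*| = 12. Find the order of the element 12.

The order of 12 must divide p − 1 = 12 = 2^2 · 3.
Divisors: 1, 2, 3, 4, 6, 12.
Check each in increasing order: 12^1 ≡ 12;  12^2 ≡ 1.
Smallest exponent giving 1 is 2.

2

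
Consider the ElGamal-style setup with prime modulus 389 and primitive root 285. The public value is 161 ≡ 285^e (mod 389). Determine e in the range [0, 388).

237

Baby-step giant-step with m = ceil(sqrt(388)) = 20.
Baby table (285^j mod 389 for j=0..19):
  0:1  1:285  2:313  3:124  4:330  5:301  6:205  7:75
  8:369  9:135  10:353  11:243  12:13  13:204  14:179  15:56
  16:11  17:23  18:331  19:197
Giant step factor: 285^(-20) ≡ 193 (mod 389).
Scan 161·193^i mod 389 for i = 0, 1, …:
  i=0: 161   i=1: 342   i=2: 265   i=3: 186
  i=4: 110   i=5: 224   i=6: 53   i=7: 115
  i=8: 22   i=9: 356   i=10: 244   i=11: 23
Match at i=11, j=17: e = 11·20 + 17 = 237.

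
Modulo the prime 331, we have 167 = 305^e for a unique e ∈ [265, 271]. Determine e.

Compute 305^265 mod 331 = 72, then multiply by 305 repeatedly:
  305^265=72  305^266=114  305^267=15  305^268=272  305^269=210
  305^270=167
Found 167 at exponent 270.

270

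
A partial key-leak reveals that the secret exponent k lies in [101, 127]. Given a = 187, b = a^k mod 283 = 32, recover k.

Compute 187^101 mod 283 = 104, then multiply by 187 repeatedly:
  187^101=104  187^102=204  187^103=226  187^104=95  187^105=219
  187^106=201  187^107=231  187^108=181  187^109=170  187^110=94
  187^111=32
Found 32 at exponent 111.

111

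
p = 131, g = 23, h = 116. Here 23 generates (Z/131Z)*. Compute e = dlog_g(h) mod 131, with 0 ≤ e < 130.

121

Baby-step giant-step with m = ceil(sqrt(130)) = 12.
Baby table (23^j mod 131 for j=0..11):
  0:1  1:23  2:5  3:115  4:25  5:51  6:125  7:124
  8:101  9:96  10:112  11:87
Giant step factor: 23^(-12) ≡ 91 (mod 131).
Scan 116·91^i mod 131 for i = 0, 1, …:
  i=0: 116   i=1: 76   i=2: 104   i=3: 32
  i=4: 30   i=5: 110   i=6: 54   i=7: 67
  i=8: 71   i=9: 42   i=10: 23
Match at i=10, j=1: e = 10·12 + 1 = 121.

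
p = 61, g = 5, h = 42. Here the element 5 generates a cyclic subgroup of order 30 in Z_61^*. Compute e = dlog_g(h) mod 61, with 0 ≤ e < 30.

Successive powers of 5 modulo 61:
  5^0=1  5^1=5  5^2=25  5^3=3  5^4=15  5^5=14
  5^6=9  5^7=45  5^8=42
So 5^8 ≡ 42 (mod 61), giving e = 8.

8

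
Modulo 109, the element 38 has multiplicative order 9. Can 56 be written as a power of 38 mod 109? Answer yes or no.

no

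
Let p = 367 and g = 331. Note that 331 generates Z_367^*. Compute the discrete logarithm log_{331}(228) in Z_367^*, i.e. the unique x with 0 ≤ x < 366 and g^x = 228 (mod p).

Baby-step giant-step with m = ceil(sqrt(366)) = 20.
Baby table (331^j mod 367 for j=0..19):
  0:1  1:331  2:195  3:320  4:224  5:10  6:7  7:115
  8:264  9:38  10:100  11:70  12:49  13:71  14:13  15:266
  16:333  17:123  18:343  19:130
Giant step factor: 331^(-20) ≡ 121 (mod 367).
Scan 228·121^i mod 367 for i = 0, 1, …:
  i=0: 228   i=1: 63   i=2: 283   i=3: 112
  i=4: 340   i=5: 36   i=6: 319   i=7: 64
  i=8: 37   i=9: 73     …   i=13: 199
  i=14: 224
Match at i=14, j=4: x = 14·20 + 4 = 284.

284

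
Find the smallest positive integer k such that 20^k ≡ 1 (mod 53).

52

The order of 20 must divide p − 1 = 52 = 2^2 · 13.
Divisors: 1, 2, 4, 13, 26, 52.
Check each in increasing order: 20^1 ≡ 20;  20^2 ≡ 29;  20^4 ≡ 46;  20^13 ≡ 30;  20^26 ≡ 52;  20^52 ≡ 1.
Smallest exponent giving 1 is 52.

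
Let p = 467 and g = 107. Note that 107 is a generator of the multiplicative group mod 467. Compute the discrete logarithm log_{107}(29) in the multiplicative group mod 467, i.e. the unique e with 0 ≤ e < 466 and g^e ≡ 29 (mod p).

Baby-step giant-step with m = ceil(sqrt(466)) = 22.
Baby table (107^j mod 467 for j=0..21):
  0:1  1:107  2:241  3:102  4:173  5:298  6:130  7:367
  8:41  9:184  10:74  11:446  12:88  13:76  14:193  15:103
  16:280  17:72  18:232  19:73  20:339  21:314
Giant step factor: 107^(-22) ≡ 449 (mod 467).
Scan 29·449^i mod 467 for i = 0, 1, …:
  i=0: 29   i=1: 412   i=2: 56   i=3: 393
  i=4: 398   i=5: 308   i=6: 60   i=7: 321
  i=8: 293   i=9: 330     …   i=13: 20
  i=14: 107
Match at i=14, j=1: e = 14·22 + 1 = 309.

309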